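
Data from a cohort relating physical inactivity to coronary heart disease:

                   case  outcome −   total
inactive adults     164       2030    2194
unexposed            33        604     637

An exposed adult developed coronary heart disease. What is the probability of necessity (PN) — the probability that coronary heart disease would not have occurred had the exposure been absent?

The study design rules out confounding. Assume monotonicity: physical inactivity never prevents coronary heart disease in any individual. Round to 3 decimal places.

p₁ = P(outcome | exposed) = 164/2194 = 0.074749
p₀ = P(outcome | unexposed) = 33/637 = 0.051805
Under exogeneity and monotonicity, PN = (p₁ − p₀) / p₁.
PN = (0.074749 − 0.051805) / 0.074749 = 0.022944 / 0.074749 ≈ 0.3069

PN ≈ 0.307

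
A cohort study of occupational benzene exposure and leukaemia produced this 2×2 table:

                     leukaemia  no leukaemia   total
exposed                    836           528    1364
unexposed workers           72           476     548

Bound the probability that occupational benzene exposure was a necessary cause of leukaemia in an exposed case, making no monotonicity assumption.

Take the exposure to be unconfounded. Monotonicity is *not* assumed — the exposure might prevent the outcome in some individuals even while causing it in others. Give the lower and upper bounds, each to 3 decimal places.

0.786 ≤ PN ≤ 1.000

p₁ = P(outcome | exposed) = 836/1364 = 0.6129
p₀ = P(outcome | unexposed) = 72/548 = 0.13139
Under exogeneity alone the bounds on PN are max{0,(p₁−p₀)/p₁} ≤ PN ≤ min{1,(1−p₀)/p₁}.
  lower = (p₁ − p₀)/p₁ = 0.48152 / 0.6129 ≈ 0.7856
  upper = min{1, (1 − p₀)/p₁} = 0.86861 / 0.6129 ≈ 1.4172 → capped at 1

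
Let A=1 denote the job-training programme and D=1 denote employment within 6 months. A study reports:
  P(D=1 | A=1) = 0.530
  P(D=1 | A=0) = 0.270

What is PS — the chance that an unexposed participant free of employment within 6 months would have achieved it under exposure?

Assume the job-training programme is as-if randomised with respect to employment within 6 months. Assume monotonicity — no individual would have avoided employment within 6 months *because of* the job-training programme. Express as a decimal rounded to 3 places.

PS ≈ 0.356

Let p₁ = 0.53, p₀ = 0.27.
Under exogeneity and monotonicity, PS = (p₁ − p₀) / (1 − p₀).
PS = (0.53 − 0.27) / (1 − 0.27) = 0.26 / 0.73 ≈ 0.3562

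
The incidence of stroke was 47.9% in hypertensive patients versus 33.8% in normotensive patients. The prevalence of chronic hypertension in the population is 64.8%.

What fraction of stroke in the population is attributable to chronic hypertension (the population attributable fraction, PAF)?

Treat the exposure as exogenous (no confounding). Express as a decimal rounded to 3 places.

p₁ = 0.479, p₀ = 0.338.
Overall risk P(Y=1) = π·p₁ + (1−π)·p₀ = 0.648×0.479 + 0.352×0.338 = 0.42937.
Under exogeneity, PAF = [P(Y=1) − p₀] / P(Y=1).
PAF = (0.42937 − 0.338) / 0.42937 ≈ 0.2128

PAF ≈ 0.213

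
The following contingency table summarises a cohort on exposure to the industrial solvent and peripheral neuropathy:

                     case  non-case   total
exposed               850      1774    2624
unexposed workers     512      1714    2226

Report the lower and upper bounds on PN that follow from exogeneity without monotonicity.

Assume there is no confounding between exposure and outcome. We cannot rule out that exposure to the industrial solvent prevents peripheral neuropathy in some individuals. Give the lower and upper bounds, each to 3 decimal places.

p₁ = P(outcome | exposed) = 850/2624 = 0.32393
p₀ = P(outcome | unexposed) = 512/2226 = 0.23001
Under exogeneity alone the bounds on PN are max{0,(p₁−p₀)/p₁} ≤ PN ≤ min{1,(1−p₀)/p₁}.
  lower = (p₁ − p₀)/p₁ = 0.093924 / 0.32393 ≈ 0.2899
  upper = min{1, (1 − p₀)/p₁} = 0.76999 / 0.32393 ≈ 2.3770 → capped at 1

0.290 ≤ PN ≤ 1.000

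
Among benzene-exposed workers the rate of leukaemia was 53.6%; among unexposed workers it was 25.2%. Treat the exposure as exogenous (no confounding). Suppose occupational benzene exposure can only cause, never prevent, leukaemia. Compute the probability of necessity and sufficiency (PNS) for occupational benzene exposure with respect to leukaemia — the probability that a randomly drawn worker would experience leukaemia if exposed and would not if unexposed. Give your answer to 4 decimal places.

PNS ≈ 0.2840

p₁ = 0.536, p₀ = 0.252.
Under exogeneity and monotonicity, PNS = p₁ − p₀.
PNS = 0.536 − 0.252 = 0.284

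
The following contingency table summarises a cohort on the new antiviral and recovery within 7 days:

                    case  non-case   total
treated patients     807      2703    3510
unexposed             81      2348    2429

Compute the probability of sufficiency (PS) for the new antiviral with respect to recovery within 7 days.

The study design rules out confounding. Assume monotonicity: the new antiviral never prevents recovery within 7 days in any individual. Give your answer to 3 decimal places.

p₁ = P(outcome | exposed) = 807/3510 = 0.22991
p₀ = P(outcome | unexposed) = 81/2429 = 0.033347
Under exogeneity and monotonicity, PS = (p₁ − p₀) / (1 − p₀).
PS = (0.22991 − 0.033347) / (1 − 0.033347) = 0.19657 / 0.96665 ≈ 0.2033

PS ≈ 0.203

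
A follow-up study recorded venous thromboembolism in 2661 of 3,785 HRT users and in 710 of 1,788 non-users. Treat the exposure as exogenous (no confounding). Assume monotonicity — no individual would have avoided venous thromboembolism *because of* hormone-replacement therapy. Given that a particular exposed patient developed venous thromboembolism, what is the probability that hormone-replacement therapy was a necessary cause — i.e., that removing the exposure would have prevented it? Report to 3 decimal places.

PN ≈ 0.435

p₁ = P(outcome | exposed) = 2661/3785 = 0.70304
p₀ = P(outcome | unexposed) = 710/1788 = 0.39709
Under exogeneity and monotonicity, PN = (p₁ − p₀) / p₁.
PN = (0.70304 − 0.39709) / 0.70304 = 0.30595 / 0.70304 ≈ 0.4352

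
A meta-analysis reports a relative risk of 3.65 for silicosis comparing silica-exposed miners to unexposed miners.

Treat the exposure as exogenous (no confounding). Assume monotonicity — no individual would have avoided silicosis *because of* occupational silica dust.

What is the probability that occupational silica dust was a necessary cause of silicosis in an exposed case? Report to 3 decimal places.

Under exogeneity and monotonicity, PN = (RR − 1) / RR = 1 − 1/RR.
PN = (3.65 − 1) / 3.65 = 2.65 / 3.65 ≈ 0.7260

PN ≈ 0.726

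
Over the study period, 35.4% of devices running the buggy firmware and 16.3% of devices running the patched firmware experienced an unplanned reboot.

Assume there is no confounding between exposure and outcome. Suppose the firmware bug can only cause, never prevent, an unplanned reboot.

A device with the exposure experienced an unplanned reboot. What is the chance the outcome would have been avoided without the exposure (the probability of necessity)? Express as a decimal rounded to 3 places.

p₁ = 0.354, p₀ = 0.163.
Under exogeneity and monotonicity, PN = (p₁ − p₀) / p₁.
PN = (0.354 − 0.163) / 0.354 = 0.191 / 0.354 ≈ 0.5395

PN ≈ 0.540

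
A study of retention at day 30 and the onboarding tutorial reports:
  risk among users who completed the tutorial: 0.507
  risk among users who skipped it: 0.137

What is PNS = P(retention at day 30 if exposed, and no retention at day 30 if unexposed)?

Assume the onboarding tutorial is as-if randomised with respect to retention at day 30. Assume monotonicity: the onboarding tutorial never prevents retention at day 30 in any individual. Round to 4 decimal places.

Let p₁ = 0.507, p₀ = 0.137.
Under exogeneity and monotonicity, PNS = p₁ − p₀.
PNS = 0.507 − 0.137 = 0.37

PNS ≈ 0.3700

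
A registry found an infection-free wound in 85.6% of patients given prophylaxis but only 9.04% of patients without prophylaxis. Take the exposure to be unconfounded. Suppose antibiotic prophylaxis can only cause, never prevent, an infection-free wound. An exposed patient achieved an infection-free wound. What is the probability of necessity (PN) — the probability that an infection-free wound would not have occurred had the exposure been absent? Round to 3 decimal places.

PN ≈ 0.894

p₁ = 0.856, p₀ = 0.0904.
Under exogeneity and monotonicity, PN = (p₁ − p₀) / p₁.
PN = (0.856 − 0.0904) / 0.856 = 0.7656 / 0.856 ≈ 0.8944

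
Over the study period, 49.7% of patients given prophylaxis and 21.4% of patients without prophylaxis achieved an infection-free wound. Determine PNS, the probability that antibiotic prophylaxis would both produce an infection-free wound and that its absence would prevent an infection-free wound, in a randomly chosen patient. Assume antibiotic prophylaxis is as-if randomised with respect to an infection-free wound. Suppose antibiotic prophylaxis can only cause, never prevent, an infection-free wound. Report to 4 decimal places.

PNS ≈ 0.2830

p₁ = 0.497, p₀ = 0.214.
Under exogeneity and monotonicity, PNS = p₁ − p₀.
PNS = 0.497 − 0.214 = 0.283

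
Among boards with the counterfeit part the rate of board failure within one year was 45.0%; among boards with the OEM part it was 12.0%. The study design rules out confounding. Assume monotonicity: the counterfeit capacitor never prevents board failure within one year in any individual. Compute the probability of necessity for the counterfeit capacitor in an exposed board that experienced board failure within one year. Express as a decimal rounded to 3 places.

p₁ = 0.45, p₀ = 0.12.
Under exogeneity and monotonicity, PN = (p₁ − p₀) / p₁.
PN = (0.45 − 0.12) / 0.45 = 0.33 / 0.45 ≈ 0.7333

PN ≈ 0.733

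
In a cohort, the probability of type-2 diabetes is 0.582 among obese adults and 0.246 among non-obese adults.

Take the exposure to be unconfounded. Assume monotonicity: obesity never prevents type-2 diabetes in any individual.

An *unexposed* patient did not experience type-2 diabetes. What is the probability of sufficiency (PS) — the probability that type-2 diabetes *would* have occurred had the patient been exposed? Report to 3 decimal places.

Let p₁ = 0.582, p₀ = 0.246.
Under exogeneity and monotonicity, PS = (p₁ − p₀) / (1 − p₀).
PS = (0.582 − 0.246) / (1 − 0.246) = 0.336 / 0.754 ≈ 0.4456

PS ≈ 0.446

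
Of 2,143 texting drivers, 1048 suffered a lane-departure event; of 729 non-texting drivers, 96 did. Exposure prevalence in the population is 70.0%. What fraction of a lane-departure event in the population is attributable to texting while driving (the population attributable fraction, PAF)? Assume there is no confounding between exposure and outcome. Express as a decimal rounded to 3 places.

p₁ = P(outcome | exposed) = 1048/2143 = 0.48903
p₀ = P(outcome | unexposed) = 96/729 = 0.13169
Overall risk P(Y=1) = π·p₁ + (1−π)·p₀ = 0.7×0.48903 + 0.3×0.13169 = 0.38183.
Under exogeneity, PAF = [P(Y=1) − p₀] / P(Y=1).
PAF = (0.38183 − 0.13169) / 0.38183 ≈ 0.6551

PAF ≈ 0.655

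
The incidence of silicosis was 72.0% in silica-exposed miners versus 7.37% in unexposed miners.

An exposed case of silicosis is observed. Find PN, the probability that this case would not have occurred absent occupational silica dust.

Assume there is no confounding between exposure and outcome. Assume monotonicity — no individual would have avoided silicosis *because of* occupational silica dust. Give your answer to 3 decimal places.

PN ≈ 0.898

p₁ = 0.72, p₀ = 0.0737.
Under exogeneity and monotonicity, PN = (p₁ − p₀) / p₁.
PN = (0.72 − 0.0737) / 0.72 = 0.6463 / 0.72 ≈ 0.8976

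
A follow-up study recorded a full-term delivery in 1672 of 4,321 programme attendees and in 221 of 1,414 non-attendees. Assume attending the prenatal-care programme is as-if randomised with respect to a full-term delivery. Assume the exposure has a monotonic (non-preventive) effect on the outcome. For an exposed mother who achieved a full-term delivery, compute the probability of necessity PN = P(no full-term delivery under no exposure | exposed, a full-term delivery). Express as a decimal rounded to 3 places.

PN ≈ 0.596

p₁ = P(outcome | exposed) = 1672/4321 = 0.38695
p₀ = P(outcome | unexposed) = 221/1414 = 0.15629
Under exogeneity and monotonicity, PN = (p₁ − p₀) / p₁.
PN = (0.38695 − 0.15629) / 0.38695 = 0.23065 / 0.38695 ≈ 0.5961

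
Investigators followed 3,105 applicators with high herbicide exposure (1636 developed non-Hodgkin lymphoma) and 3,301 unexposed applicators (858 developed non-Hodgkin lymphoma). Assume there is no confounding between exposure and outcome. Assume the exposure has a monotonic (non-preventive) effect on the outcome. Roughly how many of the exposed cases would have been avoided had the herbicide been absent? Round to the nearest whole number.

about 829 cases

p₁ = P(outcome | exposed) = 1636/3105 = 0.52689
p₀ = P(outcome | unexposed) = 858/3301 = 0.25992
PN = (p₁ − p₀)/p₁ = (0.52689 − 0.25992) / 0.52689 ≈ 0.50669.
Attributable cases ≈ PN × (exposed cases) = 0.50669 × 1636 ≈ 828.94.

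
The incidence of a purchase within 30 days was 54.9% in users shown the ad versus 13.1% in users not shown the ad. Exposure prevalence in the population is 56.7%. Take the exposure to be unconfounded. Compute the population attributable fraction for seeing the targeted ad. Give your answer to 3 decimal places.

PAF ≈ 0.644

p₁ = 0.549, p₀ = 0.131.
Overall risk P(Y=1) = π·p₁ + (1−π)·p₀ = 0.567×0.549 + 0.433×0.131 = 0.36801.
Under exogeneity, PAF = [P(Y=1) − p₀] / P(Y=1).
PAF = (0.36801 − 0.131) / 0.36801 ≈ 0.6440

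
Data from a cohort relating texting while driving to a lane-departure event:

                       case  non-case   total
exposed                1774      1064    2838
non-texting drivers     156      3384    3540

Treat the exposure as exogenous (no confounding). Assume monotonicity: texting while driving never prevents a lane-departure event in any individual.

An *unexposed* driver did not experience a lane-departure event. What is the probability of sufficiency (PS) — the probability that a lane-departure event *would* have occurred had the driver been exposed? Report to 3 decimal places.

PS ≈ 0.608

p₁ = P(outcome | exposed) = 1774/2838 = 0.62509
p₀ = P(outcome | unexposed) = 156/3540 = 0.044068
Under exogeneity and monotonicity, PS = (p₁ − p₀)/(1 − p₀).
PS = (0.62509 − 0.044068) / 0.95593 ≈ 0.6078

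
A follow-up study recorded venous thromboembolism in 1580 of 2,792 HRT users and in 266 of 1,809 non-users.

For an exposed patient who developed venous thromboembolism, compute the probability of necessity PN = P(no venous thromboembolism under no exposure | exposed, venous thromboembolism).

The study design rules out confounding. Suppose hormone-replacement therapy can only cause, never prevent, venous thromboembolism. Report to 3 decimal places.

p₁ = P(outcome | exposed) = 1580/2792 = 0.5659
p₀ = P(outcome | unexposed) = 266/1809 = 0.14704
Under exogeneity and monotonicity, PN = (p₁ − p₀) / p₁.
PN = (0.5659 − 0.14704) / 0.5659 = 0.41886 / 0.5659 ≈ 0.7402

PN ≈ 0.740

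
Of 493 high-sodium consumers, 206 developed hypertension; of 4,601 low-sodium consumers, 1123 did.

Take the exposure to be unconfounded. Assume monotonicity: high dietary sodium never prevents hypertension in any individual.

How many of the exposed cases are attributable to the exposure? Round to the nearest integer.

p₁ = P(outcome | exposed) = 206/493 = 0.41785
p₀ = P(outcome | unexposed) = 1123/4601 = 0.24408
PN = (p₁ − p₀)/p₁ = (0.41785 − 0.24408) / 0.41785 ≈ 0.41587.
Attributable cases ≈ PN × (exposed cases) = 0.41587 × 206 ≈ 85.67.

about 86 cases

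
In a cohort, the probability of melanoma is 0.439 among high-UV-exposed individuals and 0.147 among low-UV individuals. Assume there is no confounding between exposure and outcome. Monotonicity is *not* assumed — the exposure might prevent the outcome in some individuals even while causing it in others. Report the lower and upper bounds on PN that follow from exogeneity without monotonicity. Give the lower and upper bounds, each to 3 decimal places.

0.665 ≤ PN ≤ 1.000

Let p₁ = 0.439, p₀ = 0.147.
Under exogeneity alone the bounds on PN are max{0,(p₁−p₀)/p₁} ≤ PN ≤ min{1,(1−p₀)/p₁}.
  lower = (p₁ − p₀)/p₁ = 0.292 / 0.439 ≈ 0.6651
  upper = min{1, (1 − p₀)/p₁} = 0.853 / 0.439 ≈ 1.9431 → capped at 1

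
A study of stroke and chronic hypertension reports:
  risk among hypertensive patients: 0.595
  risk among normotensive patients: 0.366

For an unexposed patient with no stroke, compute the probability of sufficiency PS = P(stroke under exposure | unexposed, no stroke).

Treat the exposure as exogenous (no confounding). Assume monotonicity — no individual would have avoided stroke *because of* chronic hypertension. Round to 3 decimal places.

Let p₁ = 0.595, p₀ = 0.366.
Under exogeneity and monotonicity, PS = (p₁ − p₀) / (1 − p₀).
PS = (0.595 − 0.366) / (1 − 0.366) = 0.229 / 0.634 ≈ 0.3612

PS ≈ 0.361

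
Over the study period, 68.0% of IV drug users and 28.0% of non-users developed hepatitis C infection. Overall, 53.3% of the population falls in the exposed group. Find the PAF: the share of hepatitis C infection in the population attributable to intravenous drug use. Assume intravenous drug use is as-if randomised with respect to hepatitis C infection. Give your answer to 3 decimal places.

PAF ≈ 0.432

p₁ = 0.68, p₀ = 0.28.
Overall risk P(Y=1) = π·p₁ + (1−π)·p₀ = 0.533×0.68 + 0.467×0.28 = 0.4932.
Under exogeneity, PAF = [P(Y=1) − p₀] / P(Y=1).
PAF = (0.4932 − 0.28) / 0.4932 ≈ 0.4323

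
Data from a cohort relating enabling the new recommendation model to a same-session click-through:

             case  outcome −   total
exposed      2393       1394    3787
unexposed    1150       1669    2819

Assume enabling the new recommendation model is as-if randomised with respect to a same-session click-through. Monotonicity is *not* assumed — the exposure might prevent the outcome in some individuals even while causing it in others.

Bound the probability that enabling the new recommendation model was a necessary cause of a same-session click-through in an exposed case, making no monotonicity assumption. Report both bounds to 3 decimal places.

0.354 ≤ PN ≤ 0.937

p₁ = P(outcome | exposed) = 2393/3787 = 0.6319
p₀ = P(outcome | unexposed) = 1150/2819 = 0.40795
Under exogeneity alone the bounds on PN are max{0,(p₁−p₀)/p₁} ≤ PN ≤ min{1,(1−p₀)/p₁}.
  lower = (p₁ − p₀)/p₁ = 0.22395 / 0.6319 ≈ 0.3544
  upper = min{1, (1 − p₀)/p₁} = 0.59205 / 0.6319 ≈ 0.9369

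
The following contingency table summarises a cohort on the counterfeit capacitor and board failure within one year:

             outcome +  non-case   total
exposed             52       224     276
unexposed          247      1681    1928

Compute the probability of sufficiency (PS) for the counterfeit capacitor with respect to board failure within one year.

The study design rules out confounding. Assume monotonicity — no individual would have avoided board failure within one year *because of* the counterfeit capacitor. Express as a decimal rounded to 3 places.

p₁ = P(outcome | exposed) = 52/276 = 0.18841
p₀ = P(outcome | unexposed) = 247/1928 = 0.12811
Under exogeneity and monotonicity, PS = (p₁ − p₀) / (1 − p₀).
PS = (0.18841 − 0.12811) / (1 − 0.12811) = 0.060294 / 0.87189 ≈ 0.0692

PS ≈ 0.069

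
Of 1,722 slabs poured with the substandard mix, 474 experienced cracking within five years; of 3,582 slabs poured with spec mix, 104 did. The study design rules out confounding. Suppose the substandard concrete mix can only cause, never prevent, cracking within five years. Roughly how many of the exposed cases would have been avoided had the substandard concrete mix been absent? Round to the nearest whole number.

about 424 cases

p₁ = P(outcome | exposed) = 474/1722 = 0.27526
p₀ = P(outcome | unexposed) = 104/3582 = 0.029034
PN = (p₁ − p₀)/p₁ = (0.27526 − 0.029034) / 0.27526 ≈ 0.89452.
Attributable cases ≈ PN × (exposed cases) = 0.89452 × 474 ≈ 424.00.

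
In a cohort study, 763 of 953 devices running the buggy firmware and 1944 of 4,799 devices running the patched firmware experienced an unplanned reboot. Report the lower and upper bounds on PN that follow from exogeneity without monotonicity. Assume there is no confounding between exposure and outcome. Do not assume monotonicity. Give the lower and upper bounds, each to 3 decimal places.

0.494 ≤ PN ≤ 0.743

p₁ = P(outcome | exposed) = 763/953 = 0.80063
p₀ = P(outcome | unexposed) = 1944/4799 = 0.40508
Under exogeneity alone the bounds on PN are max{0,(p₁−p₀)/p₁} ≤ PN ≤ min{1,(1−p₀)/p₁}.
  lower = (p₁ − p₀)/p₁ = 0.39555 / 0.80063 ≈ 0.4940
  upper = min{1, (1 − p₀)/p₁} = 0.59492 / 0.80063 ≈ 0.7431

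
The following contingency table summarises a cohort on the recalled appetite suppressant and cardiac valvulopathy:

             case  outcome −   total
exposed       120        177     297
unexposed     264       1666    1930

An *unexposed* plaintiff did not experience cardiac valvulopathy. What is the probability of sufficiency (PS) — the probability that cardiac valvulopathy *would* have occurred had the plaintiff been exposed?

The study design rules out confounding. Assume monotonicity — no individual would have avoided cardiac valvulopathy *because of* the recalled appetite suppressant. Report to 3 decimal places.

p₁ = P(outcome | exposed) = 120/297 = 0.40404
p₀ = P(outcome | unexposed) = 264/1930 = 0.13679
Under exogeneity and monotonicity, PS = (p₁ − p₀)/(1 − p₀).
PS = (0.40404 − 0.13679) / 0.86321 ≈ 0.3096

PS ≈ 0.310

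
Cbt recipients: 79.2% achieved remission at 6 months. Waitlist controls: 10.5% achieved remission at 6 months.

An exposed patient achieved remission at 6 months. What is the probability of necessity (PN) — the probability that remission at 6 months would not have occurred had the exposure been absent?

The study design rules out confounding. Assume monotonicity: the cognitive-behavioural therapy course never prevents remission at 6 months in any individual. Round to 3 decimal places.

PN ≈ 0.867

p₁ = 0.792, p₀ = 0.105.
Under exogeneity and monotonicity, PN = (p₁ − p₀) / p₁.
PN = (0.792 − 0.105) / 0.792 = 0.687 / 0.792 ≈ 0.8674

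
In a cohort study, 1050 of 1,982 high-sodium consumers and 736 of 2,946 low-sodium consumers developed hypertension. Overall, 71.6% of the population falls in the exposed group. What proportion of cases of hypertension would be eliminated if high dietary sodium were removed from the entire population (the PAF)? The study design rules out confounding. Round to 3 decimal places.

PAF ≈ 0.445

p₁ = P(outcome | exposed) = 1050/1982 = 0.52977
p₀ = P(outcome | unexposed) = 736/2946 = 0.24983
Overall risk P(Y=1) = π·p₁ + (1−π)·p₀ = 0.716×0.52977 + 0.284×0.24983 = 0.45027.
Under exogeneity, PAF = [P(Y=1) − p₀] / P(Y=1).
PAF = (0.45027 − 0.24983) / 0.45027 ≈ 0.4451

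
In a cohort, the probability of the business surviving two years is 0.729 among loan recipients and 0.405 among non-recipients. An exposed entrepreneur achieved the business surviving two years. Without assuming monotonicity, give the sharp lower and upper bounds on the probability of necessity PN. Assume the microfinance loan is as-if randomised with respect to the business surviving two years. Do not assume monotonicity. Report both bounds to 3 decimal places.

0.444 ≤ PN ≤ 0.816

Let p₁ = 0.729, p₀ = 0.405.
Under exogeneity alone the bounds on PN are max{0,(p₁−p₀)/p₁} ≤ PN ≤ min{1,(1−p₀)/p₁}.
  lower = (p₁ − p₀)/p₁ = 0.324 / 0.729 ≈ 0.4444
  upper = min{1, (1 − p₀)/p₁} = 0.595 / 0.729 ≈ 0.8162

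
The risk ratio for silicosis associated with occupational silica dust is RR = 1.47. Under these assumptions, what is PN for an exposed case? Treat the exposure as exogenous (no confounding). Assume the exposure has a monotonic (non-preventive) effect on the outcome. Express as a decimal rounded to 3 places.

PN ≈ 0.320

Under exogeneity and monotonicity, PN = (RR − 1) / RR = 1 − 1/RR.
PN = (1.47 − 1) / 1.47 = 0.47 / 1.47 ≈ 0.3197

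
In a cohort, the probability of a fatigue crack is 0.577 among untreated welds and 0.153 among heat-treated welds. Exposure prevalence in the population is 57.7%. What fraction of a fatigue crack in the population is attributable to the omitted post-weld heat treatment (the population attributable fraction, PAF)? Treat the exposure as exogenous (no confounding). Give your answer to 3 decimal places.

PAF ≈ 0.615

Let p₁ = 0.577, p₀ = 0.153.
Overall risk P(Y=1) = π·p₁ + (1−π)·p₀ = 0.577×0.577 + 0.423×0.153 = 0.39765.
Under exogeneity, PAF = [P(Y=1) − p₀] / P(Y=1).
PAF = (0.39765 − 0.153) / 0.39765 ≈ 0.6152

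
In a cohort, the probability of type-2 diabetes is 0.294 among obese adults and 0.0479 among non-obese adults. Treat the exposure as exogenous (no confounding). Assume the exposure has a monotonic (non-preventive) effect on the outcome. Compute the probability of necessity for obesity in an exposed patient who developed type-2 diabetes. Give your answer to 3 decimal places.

PN ≈ 0.837

Let p₁ = 0.294, p₀ = 0.0479.
Under exogeneity and monotonicity, PN = (p₁ − p₀) / p₁.
PN = (0.294 − 0.0479) / 0.294 = 0.2461 / 0.294 ≈ 0.8371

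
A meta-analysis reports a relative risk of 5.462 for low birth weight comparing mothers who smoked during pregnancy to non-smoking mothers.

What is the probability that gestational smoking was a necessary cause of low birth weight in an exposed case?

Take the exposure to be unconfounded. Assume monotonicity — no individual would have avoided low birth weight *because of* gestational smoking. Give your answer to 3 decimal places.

Under exogeneity and monotonicity, PN = (RR − 1) / RR = 1 − 1/RR.
PN = (5.462 − 1) / 5.462 = 4.462 / 5.462 ≈ 0.8169

PN ≈ 0.817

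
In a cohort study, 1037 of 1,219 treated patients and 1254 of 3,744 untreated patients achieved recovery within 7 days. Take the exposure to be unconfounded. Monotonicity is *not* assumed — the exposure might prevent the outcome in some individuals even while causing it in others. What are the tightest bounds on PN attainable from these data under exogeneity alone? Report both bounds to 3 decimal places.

p₁ = P(outcome | exposed) = 1037/1219 = 0.8507
p₀ = P(outcome | unexposed) = 1254/3744 = 0.33494
Under exogeneity alone the bounds on PN are max{0,(p₁−p₀)/p₁} ≤ PN ≤ min{1,(1−p₀)/p₁}.
  lower = (p₁ − p₀)/p₁ = 0.51576 / 0.8507 ≈ 0.6063
  upper = min{1, (1 − p₀)/p₁} = 0.66506 / 0.8507 ≈ 0.7818

0.606 ≤ PN ≤ 0.782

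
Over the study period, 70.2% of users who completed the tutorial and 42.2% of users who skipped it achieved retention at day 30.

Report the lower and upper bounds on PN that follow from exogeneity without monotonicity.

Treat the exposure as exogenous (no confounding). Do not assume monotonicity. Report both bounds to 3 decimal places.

p₁ = 0.702, p₀ = 0.422.
Under exogeneity alone the bounds on PN are max{0,(p₁−p₀)/p₁} ≤ PN ≤ min{1,(1−p₀)/p₁}.
  lower = (p₁ − p₀)/p₁ = 0.28 / 0.702 ≈ 0.3989
  upper = min{1, (1 − p₀)/p₁} = 0.578 / 0.702 ≈ 0.8234

0.399 ≤ PN ≤ 0.823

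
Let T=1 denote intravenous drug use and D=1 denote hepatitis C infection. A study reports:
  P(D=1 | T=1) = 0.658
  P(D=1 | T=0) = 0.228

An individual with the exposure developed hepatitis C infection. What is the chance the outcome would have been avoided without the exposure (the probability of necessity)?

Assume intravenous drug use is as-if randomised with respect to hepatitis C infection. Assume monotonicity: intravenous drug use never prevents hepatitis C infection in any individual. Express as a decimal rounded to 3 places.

Let p₁ = 0.658, p₀ = 0.228.
Under exogeneity and monotonicity, PN = (p₁ − p₀) / p₁.
PN = (0.658 − 0.228) / 0.658 = 0.43 / 0.658 ≈ 0.6535

PN ≈ 0.653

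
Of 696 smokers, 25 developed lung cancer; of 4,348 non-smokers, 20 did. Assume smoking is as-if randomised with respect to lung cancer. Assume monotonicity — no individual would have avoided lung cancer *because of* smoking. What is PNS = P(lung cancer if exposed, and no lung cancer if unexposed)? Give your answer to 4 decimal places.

PNS ≈ 0.0313

p₁ = P(outcome | exposed) = 25/696 = 0.03592
p₀ = P(outcome | unexposed) = 20/4348 = 0.0045998
Under exogeneity and monotonicity, PNS = p₁ − p₀.
PNS = 0.03592 − 0.0045998 = 0.03132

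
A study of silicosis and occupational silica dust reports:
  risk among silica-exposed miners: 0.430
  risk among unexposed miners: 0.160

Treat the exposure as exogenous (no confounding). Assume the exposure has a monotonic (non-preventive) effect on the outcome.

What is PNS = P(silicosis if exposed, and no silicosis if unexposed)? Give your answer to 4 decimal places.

PNS ≈ 0.2700

Let p₁ = 0.43, p₀ = 0.16.
Under exogeneity and monotonicity, PNS = p₁ − p₀.
PNS = 0.43 − 0.16 = 0.27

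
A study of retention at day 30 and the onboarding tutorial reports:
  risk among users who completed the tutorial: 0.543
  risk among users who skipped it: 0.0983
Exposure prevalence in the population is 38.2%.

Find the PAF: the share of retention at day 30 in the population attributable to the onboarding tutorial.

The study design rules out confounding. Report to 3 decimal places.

PAF ≈ 0.633

Let p₁ = 0.543, p₀ = 0.0983.
Overall risk P(Y=1) = π·p₁ + (1−π)·p₀ = 0.382×0.543 + 0.618×0.0983 = 0.26818.
Under exogeneity, PAF = [P(Y=1) − p₀] / P(Y=1).
PAF = (0.26818 − 0.0983) / 0.26818 ≈ 0.6334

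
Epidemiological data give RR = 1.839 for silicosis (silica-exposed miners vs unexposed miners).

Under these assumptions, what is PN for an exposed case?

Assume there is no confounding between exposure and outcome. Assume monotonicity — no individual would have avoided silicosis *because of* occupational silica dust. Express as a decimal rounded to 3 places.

Under exogeneity and monotonicity, PN = (RR − 1) / RR = 1 − 1/RR.
PN = (1.839 − 1) / 1.839 = 0.839 / 1.839 ≈ 0.4562

PN ≈ 0.456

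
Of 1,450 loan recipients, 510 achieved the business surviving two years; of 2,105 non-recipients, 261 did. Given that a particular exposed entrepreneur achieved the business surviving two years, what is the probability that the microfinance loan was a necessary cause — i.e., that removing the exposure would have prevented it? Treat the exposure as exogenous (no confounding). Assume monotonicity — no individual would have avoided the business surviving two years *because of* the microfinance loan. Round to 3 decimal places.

PN ≈ 0.647

p₁ = P(outcome | exposed) = 510/1450 = 0.35172
p₀ = P(outcome | unexposed) = 261/2105 = 0.12399
Under exogeneity and monotonicity, PN = (p₁ − p₀) / p₁.
PN = (0.35172 − 0.12399) / 0.35172 = 0.22773 / 0.35172 ≈ 0.6475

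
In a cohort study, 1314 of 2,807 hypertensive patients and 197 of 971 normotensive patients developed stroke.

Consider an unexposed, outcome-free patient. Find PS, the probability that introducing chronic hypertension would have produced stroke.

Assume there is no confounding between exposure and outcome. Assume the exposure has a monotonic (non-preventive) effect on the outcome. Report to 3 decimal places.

PS ≈ 0.333

p₁ = P(outcome | exposed) = 1314/2807 = 0.46812
p₀ = P(outcome | unexposed) = 197/971 = 0.20288
Under exogeneity and monotonicity, PS = (p₁ − p₀) / (1 − p₀).
PS = (0.46812 − 0.20288) / (1 − 0.20288) = 0.26523 / 0.79712 ≈ 0.3327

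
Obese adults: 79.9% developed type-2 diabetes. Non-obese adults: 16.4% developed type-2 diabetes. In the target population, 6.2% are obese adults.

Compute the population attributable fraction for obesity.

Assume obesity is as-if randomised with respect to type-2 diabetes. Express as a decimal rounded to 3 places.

p₁ = 0.799, p₀ = 0.164.
Overall risk P(Y=1) = π·p₁ + (1−π)·p₀ = 0.062×0.799 + 0.938×0.164 = 0.20337.
Under exogeneity, PAF = [P(Y=1) − p₀] / P(Y=1).
PAF = (0.20337 − 0.164) / 0.20337 ≈ 0.1936

PAF ≈ 0.194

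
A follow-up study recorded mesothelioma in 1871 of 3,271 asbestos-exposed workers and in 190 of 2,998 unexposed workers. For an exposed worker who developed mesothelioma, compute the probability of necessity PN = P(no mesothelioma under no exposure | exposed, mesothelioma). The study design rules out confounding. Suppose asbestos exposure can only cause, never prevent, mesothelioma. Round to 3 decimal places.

p₁ = P(outcome | exposed) = 1871/3271 = 0.572
p₀ = P(outcome | unexposed) = 190/2998 = 0.063376
Under exogeneity and monotonicity, PN = (p₁ − p₀) / p₁.
PN = (0.572 − 0.063376) / 0.572 = 0.50862 / 0.572 ≈ 0.8892

PN ≈ 0.889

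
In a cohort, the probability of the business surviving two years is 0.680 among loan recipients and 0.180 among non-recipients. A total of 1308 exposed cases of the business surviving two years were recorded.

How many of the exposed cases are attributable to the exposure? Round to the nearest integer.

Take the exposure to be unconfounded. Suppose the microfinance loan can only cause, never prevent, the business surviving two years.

Let p₁ = 0.68, p₀ = 0.18.
PN = (p₁ − p₀)/p₁ = (0.68 − 0.18) / 0.68 ≈ 0.73529.
Attributable cases ≈ PN × (exposed cases) = 0.73529 × 1308 ≈ 961.76.

about 962 cases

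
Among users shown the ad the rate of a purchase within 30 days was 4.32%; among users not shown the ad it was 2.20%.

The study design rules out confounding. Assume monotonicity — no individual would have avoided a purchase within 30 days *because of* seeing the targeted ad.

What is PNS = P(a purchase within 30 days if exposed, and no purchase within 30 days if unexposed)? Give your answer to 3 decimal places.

PNS ≈ 0.021

p₁ = 0.0432, p₀ = 0.022.
Under exogeneity and monotonicity, PNS = p₁ − p₀.
PNS = 0.0432 − 0.022 = 0.0212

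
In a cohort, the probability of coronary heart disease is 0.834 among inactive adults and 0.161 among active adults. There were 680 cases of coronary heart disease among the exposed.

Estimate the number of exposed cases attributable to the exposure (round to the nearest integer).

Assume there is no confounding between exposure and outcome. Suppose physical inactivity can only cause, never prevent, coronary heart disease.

about 549 cases

Let p₁ = 0.834, p₀ = 0.161.
PN = (p₁ − p₀)/p₁ = (0.834 − 0.161) / 0.834 ≈ 0.80695.
Attributable cases ≈ PN × (exposed cases) = 0.80695 × 680 ≈ 548.73.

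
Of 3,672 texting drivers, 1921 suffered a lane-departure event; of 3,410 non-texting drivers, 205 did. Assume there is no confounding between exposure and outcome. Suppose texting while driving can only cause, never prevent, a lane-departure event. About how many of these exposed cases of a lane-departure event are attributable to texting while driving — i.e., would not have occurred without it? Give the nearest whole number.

p₁ = P(outcome | exposed) = 1921/3672 = 0.52315
p₀ = P(outcome | unexposed) = 205/3410 = 0.060117
PN = (p₁ − p₀)/p₁ = (0.52315 − 0.060117) / 0.52315 ≈ 0.88509.
Attributable cases ≈ PN × (exposed cases) = 0.88509 × 1921 ≈ 1700.25.

about 1700 cases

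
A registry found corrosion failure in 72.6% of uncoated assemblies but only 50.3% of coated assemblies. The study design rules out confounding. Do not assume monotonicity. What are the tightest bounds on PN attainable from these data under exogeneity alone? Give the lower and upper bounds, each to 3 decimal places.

0.307 ≤ PN ≤ 0.685

p₁ = 0.726, p₀ = 0.503.
Under exogeneity alone the bounds on PN are max{0,(p₁−p₀)/p₁} ≤ PN ≤ min{1,(1−p₀)/p₁}.
  lower = (p₁ − p₀)/p₁ = 0.223 / 0.726 ≈ 0.3072
  upper = min{1, (1 − p₀)/p₁} = 0.497 / 0.726 ≈ 0.6846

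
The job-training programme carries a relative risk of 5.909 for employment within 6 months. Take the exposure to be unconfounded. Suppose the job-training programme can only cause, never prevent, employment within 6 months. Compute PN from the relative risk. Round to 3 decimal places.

Under exogeneity and monotonicity, PN = (RR − 1) / RR = 1 − 1/RR.
PN = (5.909 − 1) / 5.909 = 4.909 / 5.909 ≈ 0.8308

PN ≈ 0.831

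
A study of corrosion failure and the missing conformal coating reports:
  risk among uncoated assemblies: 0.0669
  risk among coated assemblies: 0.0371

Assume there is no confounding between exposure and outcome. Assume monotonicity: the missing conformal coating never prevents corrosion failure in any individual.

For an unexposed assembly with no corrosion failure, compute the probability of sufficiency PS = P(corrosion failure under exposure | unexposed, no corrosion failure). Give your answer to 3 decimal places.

Let p₁ = 0.0669, p₀ = 0.0371.
Under exogeneity and monotonicity, PS = (p₁ − p₀) / (1 − p₀).
PS = (0.0669 − 0.0371) / (1 − 0.0371) = 0.0298 / 0.9629 ≈ 0.0309

PS ≈ 0.031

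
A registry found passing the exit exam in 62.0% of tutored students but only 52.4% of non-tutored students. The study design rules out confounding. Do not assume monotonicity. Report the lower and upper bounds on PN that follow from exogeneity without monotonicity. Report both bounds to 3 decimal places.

p₁ = 0.62, p₀ = 0.524.
Under exogeneity alone the bounds on PN are max{0,(p₁−p₀)/p₁} ≤ PN ≤ min{1,(1−p₀)/p₁}.
  lower = (p₁ − p₀)/p₁ = 0.096 / 0.62 ≈ 0.1548
  upper = min{1, (1 − p₀)/p₁} = 0.476 / 0.62 ≈ 0.7677

0.155 ≤ PN ≤ 0.768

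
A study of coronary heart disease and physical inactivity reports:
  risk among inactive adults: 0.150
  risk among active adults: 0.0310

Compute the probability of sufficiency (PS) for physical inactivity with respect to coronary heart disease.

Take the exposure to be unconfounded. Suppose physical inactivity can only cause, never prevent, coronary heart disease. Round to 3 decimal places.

Let p₁ = 0.15, p₀ = 0.031.
Under exogeneity and monotonicity, PS = (p₁ − p₀) / (1 − p₀).
PS = (0.15 − 0.031) / (1 − 0.031) = 0.119 / 0.969 ≈ 0.1228

PS ≈ 0.123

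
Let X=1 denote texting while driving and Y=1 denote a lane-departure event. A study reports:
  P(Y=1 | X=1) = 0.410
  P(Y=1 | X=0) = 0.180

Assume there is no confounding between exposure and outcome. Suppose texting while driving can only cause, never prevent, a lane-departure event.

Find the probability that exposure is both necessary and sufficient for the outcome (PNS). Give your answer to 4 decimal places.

PNS ≈ 0.2300

Let p₁ = 0.41, p₀ = 0.18.
Under exogeneity and monotonicity, PNS = p₁ − p₀.
PNS = 0.41 − 0.18 = 0.23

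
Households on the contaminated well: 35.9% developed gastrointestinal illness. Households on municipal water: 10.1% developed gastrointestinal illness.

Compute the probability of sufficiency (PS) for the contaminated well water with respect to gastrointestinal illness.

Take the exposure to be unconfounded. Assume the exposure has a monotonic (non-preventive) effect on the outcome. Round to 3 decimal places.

PS ≈ 0.287

p₁ = 0.359, p₀ = 0.101.
Under exogeneity and monotonicity, PS = (p₁ − p₀) / (1 − p₀).
PS = (0.359 − 0.101) / (1 − 0.101) = 0.258 / 0.899 ≈ 0.2870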